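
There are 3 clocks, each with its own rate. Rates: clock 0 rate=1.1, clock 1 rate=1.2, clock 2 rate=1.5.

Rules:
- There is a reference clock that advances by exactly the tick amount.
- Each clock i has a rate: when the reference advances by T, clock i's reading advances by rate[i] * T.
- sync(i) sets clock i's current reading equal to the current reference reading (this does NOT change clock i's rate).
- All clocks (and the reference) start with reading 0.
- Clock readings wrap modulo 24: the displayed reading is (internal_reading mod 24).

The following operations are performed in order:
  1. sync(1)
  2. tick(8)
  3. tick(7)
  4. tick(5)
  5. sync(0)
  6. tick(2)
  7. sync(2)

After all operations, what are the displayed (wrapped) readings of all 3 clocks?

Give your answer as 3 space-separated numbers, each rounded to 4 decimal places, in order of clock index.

After op 1 sync(1): ref=0.0000 raw=[0.0000 0.0000 0.0000]
After op 2 tick(8): ref=8.0000 raw=[8.8000 9.6000 12.0000]
After op 3 tick(7): ref=15.0000 raw=[16.5000 18.0000 22.5000]
After op 4 tick(5): ref=20.0000 raw=[22.0000 24.0000 30.0000]
After op 5 sync(0): ref=20.0000 raw=[20.0000 24.0000 30.0000]
After op 6 tick(2): ref=22.0000 raw=[22.2000 26.4000 33.0000]
After op 7 sync(2): ref=22.0000 raw=[22.2000 26.4000 22.0000]
Wrap final raw readings (mod 24): 22.2000 mod 24 = 22.2000; 26.4000 mod 24 = 2.4000; 22.0000 mod 24 = 22.0000

Answer: 22.2000 2.4000 22.0000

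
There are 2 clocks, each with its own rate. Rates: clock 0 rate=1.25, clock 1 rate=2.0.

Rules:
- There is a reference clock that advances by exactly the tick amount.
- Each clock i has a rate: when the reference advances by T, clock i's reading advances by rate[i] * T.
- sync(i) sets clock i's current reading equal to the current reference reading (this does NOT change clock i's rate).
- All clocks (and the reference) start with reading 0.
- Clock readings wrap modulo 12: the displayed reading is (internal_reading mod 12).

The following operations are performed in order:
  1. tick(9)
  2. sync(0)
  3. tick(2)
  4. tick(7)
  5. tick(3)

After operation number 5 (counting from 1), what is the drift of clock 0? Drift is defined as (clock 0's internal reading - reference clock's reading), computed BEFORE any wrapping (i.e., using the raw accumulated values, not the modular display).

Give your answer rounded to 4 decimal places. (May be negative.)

After op 1 tick(9): ref=9.0000 raw=[11.2500 18.0000]
After op 2 sync(0): ref=9.0000 raw=[9.0000 18.0000]
After op 3 tick(2): ref=11.0000 raw=[11.5000 22.0000]
After op 4 tick(7): ref=18.0000 raw=[20.2500 36.0000]
After op 5 tick(3): ref=21.0000 raw=[24.0000 42.0000]
Drift of clock 0 after op 5: 24.0000 - 21.0000 = 3.0000

Answer: 3.0000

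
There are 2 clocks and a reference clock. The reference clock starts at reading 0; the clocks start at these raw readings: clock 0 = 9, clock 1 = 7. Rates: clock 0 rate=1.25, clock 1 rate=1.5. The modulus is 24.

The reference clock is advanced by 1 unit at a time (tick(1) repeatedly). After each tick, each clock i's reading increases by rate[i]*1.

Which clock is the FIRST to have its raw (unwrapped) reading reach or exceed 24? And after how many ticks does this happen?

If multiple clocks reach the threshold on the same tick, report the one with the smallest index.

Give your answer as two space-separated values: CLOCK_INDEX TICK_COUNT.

Answer: 0 12

Derivation:
clock 0: start=9, rate=1.25, needs 24-9 = 15; ticks = ceil(15/1.25) = ceil(12.0000) = 12; reading at tick 12 = 9 + 1.25*12 = 24.0000
clock 1: start=7, rate=1.5, needs 24-7 = 17; ticks = ceil(17/1.5) = ceil(11.3333) = 12; reading at tick 12 = 7 + 1.5*12 = 25.0000
Minimum tick count = 12; winners = [0, 1]; smallest index = 0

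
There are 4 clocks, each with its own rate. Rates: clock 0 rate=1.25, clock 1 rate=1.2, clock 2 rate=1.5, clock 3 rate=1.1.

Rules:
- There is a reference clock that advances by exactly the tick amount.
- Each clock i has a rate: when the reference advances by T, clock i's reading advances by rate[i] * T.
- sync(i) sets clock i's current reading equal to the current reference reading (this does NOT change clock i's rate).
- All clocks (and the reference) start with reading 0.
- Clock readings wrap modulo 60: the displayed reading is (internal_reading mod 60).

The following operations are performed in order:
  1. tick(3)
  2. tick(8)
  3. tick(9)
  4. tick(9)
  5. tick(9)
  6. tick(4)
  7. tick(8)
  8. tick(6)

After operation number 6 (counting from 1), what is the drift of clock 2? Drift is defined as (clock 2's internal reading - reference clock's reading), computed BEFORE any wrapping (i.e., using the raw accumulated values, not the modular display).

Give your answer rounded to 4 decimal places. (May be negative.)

After op 1 tick(3): ref=3.0000 raw=[3.7500 3.6000 4.5000 3.3000]
After op 2 tick(8): ref=11.0000 raw=[13.7500 13.2000 16.5000 12.1000]
After op 3 tick(9): ref=20.0000 raw=[25.0000 24.0000 30.0000 22.0000]
After op 4 tick(9): ref=29.0000 raw=[36.2500 34.8000 43.5000 31.9000]
After op 5 tick(9): ref=38.0000 raw=[47.5000 45.6000 57.0000 41.8000]
After op 6 tick(4): ref=42.0000 raw=[52.5000 50.4000 63.0000 46.2000]
Drift of clock 2 after op 6: 63.0000 - 42.0000 = 21.0000

Answer: 21.0000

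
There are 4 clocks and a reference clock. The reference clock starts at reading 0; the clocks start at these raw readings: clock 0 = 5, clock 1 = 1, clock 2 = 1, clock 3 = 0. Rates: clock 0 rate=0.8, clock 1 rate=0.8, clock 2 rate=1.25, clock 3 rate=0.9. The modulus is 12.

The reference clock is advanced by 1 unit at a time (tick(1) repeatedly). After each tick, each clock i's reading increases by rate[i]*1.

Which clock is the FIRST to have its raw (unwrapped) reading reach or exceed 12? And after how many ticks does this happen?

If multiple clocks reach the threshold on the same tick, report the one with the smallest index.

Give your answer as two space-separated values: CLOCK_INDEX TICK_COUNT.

clock 0: start=5, rate=0.8, needs 12-5 = 7; ticks = ceil(7/0.8) = ceil(8.7500) = 9; reading at tick 9 = 5 + 0.8*9 = 12.2000
clock 1: start=1, rate=0.8, needs 12-1 = 11; ticks = ceil(11/0.8) = ceil(13.7500) = 14; reading at tick 14 = 1 + 0.8*14 = 12.2000
clock 2: start=1, rate=1.25, needs 12-1 = 11; ticks = ceil(11/1.25) = ceil(8.8000) = 9; reading at tick 9 = 1 + 1.25*9 = 12.2500
clock 3: start=0, rate=0.9, needs 12-0 = 12; ticks = ceil(12/0.9) = ceil(13.3333) = 14; reading at tick 14 = 0 + 0.9*14 = 12.6000
Minimum tick count = 9; winners = [0, 2]; smallest index = 0

Answer: 0 9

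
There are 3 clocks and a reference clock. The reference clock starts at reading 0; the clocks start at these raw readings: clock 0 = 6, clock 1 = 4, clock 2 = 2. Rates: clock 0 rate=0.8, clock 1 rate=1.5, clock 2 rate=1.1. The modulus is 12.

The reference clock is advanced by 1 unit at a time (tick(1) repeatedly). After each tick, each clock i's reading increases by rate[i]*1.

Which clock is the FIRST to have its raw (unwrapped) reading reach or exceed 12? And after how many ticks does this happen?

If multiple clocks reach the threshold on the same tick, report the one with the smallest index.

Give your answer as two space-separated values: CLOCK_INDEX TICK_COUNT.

clock 0: start=6, rate=0.8, needs 12-6 = 6; ticks = ceil(6/0.8) = ceil(7.5000) = 8; reading at tick 8 = 6 + 0.8*8 = 12.4000
clock 1: start=4, rate=1.5, needs 12-4 = 8; ticks = ceil(8/1.5) = ceil(5.3333) = 6; reading at tick 6 = 4 + 1.5*6 = 13.0000
clock 2: start=2, rate=1.1, needs 12-2 = 10; ticks = ceil(10/1.1) = ceil(9.0909) = 10; reading at tick 10 = 2 + 1.1*10 = 13.0000
Minimum tick count = 6; winners = [1]; smallest index = 1

Answer: 1 6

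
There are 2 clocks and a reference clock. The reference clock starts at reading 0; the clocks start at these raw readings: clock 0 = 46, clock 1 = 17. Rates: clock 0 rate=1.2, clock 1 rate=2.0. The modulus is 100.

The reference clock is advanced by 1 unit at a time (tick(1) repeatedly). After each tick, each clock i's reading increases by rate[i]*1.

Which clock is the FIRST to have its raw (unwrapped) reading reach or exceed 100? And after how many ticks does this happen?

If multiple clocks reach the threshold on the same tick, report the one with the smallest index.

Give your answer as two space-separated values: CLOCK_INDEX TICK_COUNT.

Answer: 1 42

Derivation:
clock 0: start=46, rate=1.2, needs 100-46 = 54; ticks = ceil(54/1.2) = ceil(45.0000) = 45; reading at tick 45 = 46 + 1.2*45 = 100.0000
clock 1: start=17, rate=2.0, needs 100-17 = 83; ticks = ceil(83/2.0) = ceil(41.5000) = 42; reading at tick 42 = 17 + 2.0*42 = 101.0000
Minimum tick count = 42; winners = [1]; smallest index = 1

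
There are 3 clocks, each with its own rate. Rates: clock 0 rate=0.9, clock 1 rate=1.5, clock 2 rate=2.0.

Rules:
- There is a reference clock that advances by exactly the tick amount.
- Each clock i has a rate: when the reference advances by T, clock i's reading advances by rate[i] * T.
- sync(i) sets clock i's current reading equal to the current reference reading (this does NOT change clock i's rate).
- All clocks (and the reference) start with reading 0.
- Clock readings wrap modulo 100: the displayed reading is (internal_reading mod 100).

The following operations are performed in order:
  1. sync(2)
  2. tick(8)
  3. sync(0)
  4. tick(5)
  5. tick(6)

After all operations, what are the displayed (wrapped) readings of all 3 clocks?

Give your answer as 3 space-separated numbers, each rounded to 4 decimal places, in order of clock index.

Answer: 17.9000 28.5000 38.0000

Derivation:
After op 1 sync(2): ref=0.0000 raw=[0.0000 0.0000 0.0000]
After op 2 tick(8): ref=8.0000 raw=[7.2000 12.0000 16.0000]
After op 3 sync(0): ref=8.0000 raw=[8.0000 12.0000 16.0000]
After op 4 tick(5): ref=13.0000 raw=[12.5000 19.5000 26.0000]
After op 5 tick(6): ref=19.0000 raw=[17.9000 28.5000 38.0000]
Wrap final raw readings (mod 100): 17.9000 mod 100 = 17.9000; 28.5000 mod 100 = 28.5000; 38.0000 mod 100 = 38.0000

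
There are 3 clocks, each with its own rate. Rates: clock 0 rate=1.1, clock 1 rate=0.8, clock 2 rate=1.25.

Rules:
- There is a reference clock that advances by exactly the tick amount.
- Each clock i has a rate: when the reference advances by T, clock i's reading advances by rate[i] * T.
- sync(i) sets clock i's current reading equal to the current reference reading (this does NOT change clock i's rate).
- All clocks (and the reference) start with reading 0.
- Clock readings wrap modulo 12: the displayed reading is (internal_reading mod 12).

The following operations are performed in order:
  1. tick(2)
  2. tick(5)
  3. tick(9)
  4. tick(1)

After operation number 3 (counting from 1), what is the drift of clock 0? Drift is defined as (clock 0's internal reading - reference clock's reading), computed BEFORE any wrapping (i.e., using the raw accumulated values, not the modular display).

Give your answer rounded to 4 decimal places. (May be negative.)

After op 1 tick(2): ref=2.0000 raw=[2.2000 1.6000 2.5000]
After op 2 tick(5): ref=7.0000 raw=[7.7000 5.6000 8.7500]
After op 3 tick(9): ref=16.0000 raw=[17.6000 12.8000 20.0000]
Drift of clock 0 after op 3: 17.6000 - 16.0000 = 1.6000

Answer: 1.6000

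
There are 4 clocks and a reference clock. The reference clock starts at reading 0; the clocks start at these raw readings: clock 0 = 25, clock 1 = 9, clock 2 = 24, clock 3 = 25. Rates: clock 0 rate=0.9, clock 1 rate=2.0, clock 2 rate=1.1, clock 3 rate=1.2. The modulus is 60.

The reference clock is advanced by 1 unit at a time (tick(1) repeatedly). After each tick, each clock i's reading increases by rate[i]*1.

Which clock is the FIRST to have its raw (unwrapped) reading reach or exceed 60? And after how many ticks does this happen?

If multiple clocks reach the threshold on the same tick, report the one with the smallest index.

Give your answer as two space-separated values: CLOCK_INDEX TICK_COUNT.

clock 0: start=25, rate=0.9, needs 60-25 = 35; ticks = ceil(35/0.9) = ceil(38.8889) = 39; reading at tick 39 = 25 + 0.9*39 = 60.1000
clock 1: start=9, rate=2.0, needs 60-9 = 51; ticks = ceil(51/2.0) = ceil(25.5000) = 26; reading at tick 26 = 9 + 2.0*26 = 61.0000
clock 2: start=24, rate=1.1, needs 60-24 = 36; ticks = ceil(36/1.1) = ceil(32.7273) = 33; reading at tick 33 = 24 + 1.1*33 = 60.3000
clock 3: start=25, rate=1.2, needs 60-25 = 35; ticks = ceil(35/1.2) = ceil(29.1667) = 30; reading at tick 30 = 25 + 1.2*30 = 61.0000
Minimum tick count = 26; winners = [1]; smallest index = 1

Answer: 1 26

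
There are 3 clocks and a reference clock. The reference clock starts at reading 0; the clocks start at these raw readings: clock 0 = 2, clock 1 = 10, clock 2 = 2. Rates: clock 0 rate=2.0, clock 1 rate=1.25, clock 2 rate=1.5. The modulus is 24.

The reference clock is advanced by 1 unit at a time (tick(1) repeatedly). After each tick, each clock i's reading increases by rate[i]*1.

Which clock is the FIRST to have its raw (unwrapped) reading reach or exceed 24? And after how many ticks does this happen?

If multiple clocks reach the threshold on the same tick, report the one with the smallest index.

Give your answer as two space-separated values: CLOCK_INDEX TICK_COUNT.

clock 0: start=2, rate=2.0, needs 24-2 = 22; ticks = ceil(22/2.0) = ceil(11.0000) = 11; reading at tick 11 = 2 + 2.0*11 = 24.0000
clock 1: start=10, rate=1.25, needs 24-10 = 14; ticks = ceil(14/1.25) = ceil(11.2000) = 12; reading at tick 12 = 10 + 1.25*12 = 25.0000
clock 2: start=2, rate=1.5, needs 24-2 = 22; ticks = ceil(22/1.5) = ceil(14.6667) = 15; reading at tick 15 = 2 + 1.5*15 = 24.5000
Minimum tick count = 11; winners = [0]; smallest index = 0

Answer: 0 11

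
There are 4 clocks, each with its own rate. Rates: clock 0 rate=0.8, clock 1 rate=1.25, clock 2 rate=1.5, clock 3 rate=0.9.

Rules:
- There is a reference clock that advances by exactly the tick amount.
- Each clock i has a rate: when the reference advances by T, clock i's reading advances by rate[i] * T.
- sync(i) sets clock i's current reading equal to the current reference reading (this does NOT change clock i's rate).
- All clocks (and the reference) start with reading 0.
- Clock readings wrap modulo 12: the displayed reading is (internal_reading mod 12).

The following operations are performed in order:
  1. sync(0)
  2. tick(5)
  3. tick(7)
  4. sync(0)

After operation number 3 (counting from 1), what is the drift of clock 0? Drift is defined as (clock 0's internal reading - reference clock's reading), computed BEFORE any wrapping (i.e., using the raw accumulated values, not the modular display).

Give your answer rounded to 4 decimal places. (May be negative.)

Answer: -2.4000

Derivation:
After op 1 sync(0): ref=0.0000 raw=[0.0000 0.0000 0.0000 0.0000]
After op 2 tick(5): ref=5.0000 raw=[4.0000 6.2500 7.5000 4.5000]
After op 3 tick(7): ref=12.0000 raw=[9.6000 15.0000 18.0000 10.8000]
Drift of clock 0 after op 3: 9.6000 - 12.0000 = -2.4000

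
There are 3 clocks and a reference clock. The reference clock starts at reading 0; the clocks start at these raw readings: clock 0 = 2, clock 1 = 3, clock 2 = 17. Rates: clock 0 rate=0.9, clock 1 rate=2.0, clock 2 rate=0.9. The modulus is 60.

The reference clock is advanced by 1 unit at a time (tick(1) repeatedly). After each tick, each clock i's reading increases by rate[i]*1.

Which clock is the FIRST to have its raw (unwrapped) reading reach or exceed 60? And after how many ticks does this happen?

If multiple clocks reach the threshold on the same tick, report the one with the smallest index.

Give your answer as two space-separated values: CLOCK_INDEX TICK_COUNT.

Answer: 1 29

Derivation:
clock 0: start=2, rate=0.9, needs 60-2 = 58; ticks = ceil(58/0.9) = ceil(64.4444) = 65; reading at tick 65 = 2 + 0.9*65 = 60.5000
clock 1: start=3, rate=2.0, needs 60-3 = 57; ticks = ceil(57/2.0) = ceil(28.5000) = 29; reading at tick 29 = 3 + 2.0*29 = 61.0000
clock 2: start=17, rate=0.9, needs 60-17 = 43; ticks = ceil(43/0.9) = ceil(47.7778) = 48; reading at tick 48 = 17 + 0.9*48 = 60.2000
Minimum tick count = 29; winners = [1]; smallest index = 1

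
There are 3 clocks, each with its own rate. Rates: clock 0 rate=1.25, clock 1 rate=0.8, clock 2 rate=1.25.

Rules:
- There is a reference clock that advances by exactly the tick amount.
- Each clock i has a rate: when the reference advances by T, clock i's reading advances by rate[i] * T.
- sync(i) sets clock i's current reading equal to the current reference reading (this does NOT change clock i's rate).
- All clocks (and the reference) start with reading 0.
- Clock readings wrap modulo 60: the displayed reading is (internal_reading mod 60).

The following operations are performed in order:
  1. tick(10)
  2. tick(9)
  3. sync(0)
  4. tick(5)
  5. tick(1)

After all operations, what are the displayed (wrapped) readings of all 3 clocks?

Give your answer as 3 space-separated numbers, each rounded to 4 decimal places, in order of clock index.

Answer: 26.5000 20.0000 31.2500

Derivation:
After op 1 tick(10): ref=10.0000 raw=[12.5000 8.0000 12.5000]
After op 2 tick(9): ref=19.0000 raw=[23.7500 15.2000 23.7500]
After op 3 sync(0): ref=19.0000 raw=[19.0000 15.2000 23.7500]
After op 4 tick(5): ref=24.0000 raw=[25.2500 19.2000 30.0000]
After op 5 tick(1): ref=25.0000 raw=[26.5000 20.0000 31.2500]
Wrap final raw readings (mod 60): 26.5000 mod 60 = 26.5000; 20.0000 mod 60 = 20.0000; 31.2500 mod 60 = 31.2500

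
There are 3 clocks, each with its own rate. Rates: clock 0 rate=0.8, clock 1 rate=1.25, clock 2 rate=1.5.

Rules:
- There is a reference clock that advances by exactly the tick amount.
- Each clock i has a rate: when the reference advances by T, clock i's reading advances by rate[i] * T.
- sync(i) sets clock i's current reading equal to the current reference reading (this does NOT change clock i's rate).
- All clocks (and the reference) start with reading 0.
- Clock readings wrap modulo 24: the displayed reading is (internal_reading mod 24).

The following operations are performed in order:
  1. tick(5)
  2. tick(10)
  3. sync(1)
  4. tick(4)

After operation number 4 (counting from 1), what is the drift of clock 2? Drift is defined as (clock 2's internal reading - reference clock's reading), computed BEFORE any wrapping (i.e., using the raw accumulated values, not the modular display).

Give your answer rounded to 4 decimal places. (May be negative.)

Answer: 9.5000

Derivation:
After op 1 tick(5): ref=5.0000 raw=[4.0000 6.2500 7.5000]
After op 2 tick(10): ref=15.0000 raw=[12.0000 18.7500 22.5000]
After op 3 sync(1): ref=15.0000 raw=[12.0000 15.0000 22.5000]
After op 4 tick(4): ref=19.0000 raw=[15.2000 20.0000 28.5000]
Drift of clock 2 after op 4: 28.5000 - 19.0000 = 9.5000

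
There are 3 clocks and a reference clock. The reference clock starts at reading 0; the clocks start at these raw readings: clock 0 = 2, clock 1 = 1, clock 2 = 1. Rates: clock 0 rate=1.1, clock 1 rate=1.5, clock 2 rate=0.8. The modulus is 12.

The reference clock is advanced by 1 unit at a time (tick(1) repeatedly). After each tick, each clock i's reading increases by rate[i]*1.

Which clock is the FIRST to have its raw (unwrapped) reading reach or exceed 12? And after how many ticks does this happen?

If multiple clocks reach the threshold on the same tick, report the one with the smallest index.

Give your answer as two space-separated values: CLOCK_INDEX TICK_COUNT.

Answer: 1 8

Derivation:
clock 0: start=2, rate=1.1, needs 12-2 = 10; ticks = ceil(10/1.1) = ceil(9.0909) = 10; reading at tick 10 = 2 + 1.1*10 = 13.0000
clock 1: start=1, rate=1.5, needs 12-1 = 11; ticks = ceil(11/1.5) = ceil(7.3333) = 8; reading at tick 8 = 1 + 1.5*8 = 13.0000
clock 2: start=1, rate=0.8, needs 12-1 = 11; ticks = ceil(11/0.8) = ceil(13.7500) = 14; reading at tick 14 = 1 + 0.8*14 = 12.2000
Minimum tick count = 8; winners = [1]; smallest index = 1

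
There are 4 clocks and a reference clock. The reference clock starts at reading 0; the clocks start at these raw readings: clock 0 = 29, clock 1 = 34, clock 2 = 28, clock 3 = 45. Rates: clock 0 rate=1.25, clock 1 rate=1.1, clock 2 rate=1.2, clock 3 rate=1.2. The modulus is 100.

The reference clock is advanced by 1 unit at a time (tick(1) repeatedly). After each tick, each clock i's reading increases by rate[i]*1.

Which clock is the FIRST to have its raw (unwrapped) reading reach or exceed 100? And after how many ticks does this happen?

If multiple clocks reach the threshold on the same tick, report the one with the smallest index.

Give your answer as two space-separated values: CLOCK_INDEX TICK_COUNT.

Answer: 3 46

Derivation:
clock 0: start=29, rate=1.25, needs 100-29 = 71; ticks = ceil(71/1.25) = ceil(56.8000) = 57; reading at tick 57 = 29 + 1.25*57 = 100.2500
clock 1: start=34, rate=1.1, needs 100-34 = 66; ticks = ceil(66/1.1) = ceil(60.0000) = 60; reading at tick 60 = 34 + 1.1*60 = 100.0000
clock 2: start=28, rate=1.2, needs 100-28 = 72; ticks = ceil(72/1.2) = ceil(60.0000) = 60; reading at tick 60 = 28 + 1.2*60 = 100.0000
clock 3: start=45, rate=1.2, needs 100-45 = 55; ticks = ceil(55/1.2) = ceil(45.8333) = 46; reading at tick 46 = 45 + 1.2*46 = 100.2000
Minimum tick count = 46; winners = [3]; smallest index = 3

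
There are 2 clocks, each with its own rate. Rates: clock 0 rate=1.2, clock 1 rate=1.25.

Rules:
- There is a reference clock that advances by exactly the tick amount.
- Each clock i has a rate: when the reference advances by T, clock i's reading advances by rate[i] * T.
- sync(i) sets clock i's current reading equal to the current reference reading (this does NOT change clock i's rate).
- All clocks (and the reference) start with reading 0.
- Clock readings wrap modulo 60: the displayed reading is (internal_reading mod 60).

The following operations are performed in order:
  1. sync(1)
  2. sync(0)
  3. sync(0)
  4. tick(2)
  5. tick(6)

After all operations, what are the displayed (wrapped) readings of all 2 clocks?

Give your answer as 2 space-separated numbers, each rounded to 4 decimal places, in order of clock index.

After op 1 sync(1): ref=0.0000 raw=[0.0000 0.0000]
After op 2 sync(0): ref=0.0000 raw=[0.0000 0.0000]
After op 3 sync(0): ref=0.0000 raw=[0.0000 0.0000]
After op 4 tick(2): ref=2.0000 raw=[2.4000 2.5000]
After op 5 tick(6): ref=8.0000 raw=[9.6000 10.0000]
Wrap final raw readings (mod 60): 9.6000 mod 60 = 9.6000; 10.0000 mod 60 = 10.0000

Answer: 9.6000 10.0000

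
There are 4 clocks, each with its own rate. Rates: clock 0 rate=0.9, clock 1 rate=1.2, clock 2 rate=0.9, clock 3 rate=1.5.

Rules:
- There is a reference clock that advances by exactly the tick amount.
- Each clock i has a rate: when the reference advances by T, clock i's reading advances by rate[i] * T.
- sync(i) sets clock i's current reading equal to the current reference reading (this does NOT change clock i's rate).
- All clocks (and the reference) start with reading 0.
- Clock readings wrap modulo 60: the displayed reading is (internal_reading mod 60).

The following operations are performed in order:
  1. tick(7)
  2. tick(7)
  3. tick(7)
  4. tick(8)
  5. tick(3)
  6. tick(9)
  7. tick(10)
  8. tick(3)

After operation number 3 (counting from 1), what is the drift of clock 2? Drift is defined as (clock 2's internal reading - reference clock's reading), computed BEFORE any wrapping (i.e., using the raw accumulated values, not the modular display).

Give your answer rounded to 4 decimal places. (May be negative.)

After op 1 tick(7): ref=7.0000 raw=[6.3000 8.4000 6.3000 10.5000]
After op 2 tick(7): ref=14.0000 raw=[12.6000 16.8000 12.6000 21.0000]
After op 3 tick(7): ref=21.0000 raw=[18.9000 25.2000 18.9000 31.5000]
Drift of clock 2 after op 3: 18.9000 - 21.0000 = -2.1000

Answer: -2.1000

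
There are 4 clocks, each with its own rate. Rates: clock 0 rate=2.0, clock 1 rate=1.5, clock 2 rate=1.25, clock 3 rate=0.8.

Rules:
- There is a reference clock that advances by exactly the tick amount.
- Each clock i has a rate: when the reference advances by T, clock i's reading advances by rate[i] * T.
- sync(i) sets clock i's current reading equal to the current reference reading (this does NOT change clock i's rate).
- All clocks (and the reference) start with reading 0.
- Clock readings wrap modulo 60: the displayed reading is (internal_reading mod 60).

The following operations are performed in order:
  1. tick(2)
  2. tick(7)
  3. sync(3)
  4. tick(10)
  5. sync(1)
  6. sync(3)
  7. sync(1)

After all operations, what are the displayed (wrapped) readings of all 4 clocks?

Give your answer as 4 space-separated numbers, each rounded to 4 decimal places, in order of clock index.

After op 1 tick(2): ref=2.0000 raw=[4.0000 3.0000 2.5000 1.6000]
After op 2 tick(7): ref=9.0000 raw=[18.0000 13.5000 11.2500 7.2000]
After op 3 sync(3): ref=9.0000 raw=[18.0000 13.5000 11.2500 9.0000]
After op 4 tick(10): ref=19.0000 raw=[38.0000 28.5000 23.7500 17.0000]
After op 5 sync(1): ref=19.0000 raw=[38.0000 19.0000 23.7500 17.0000]
After op 6 sync(3): ref=19.0000 raw=[38.0000 19.0000 23.7500 19.0000]
After op 7 sync(1): ref=19.0000 raw=[38.0000 19.0000 23.7500 19.0000]
Wrap final raw readings (mod 60): 38.0000 mod 60 = 38.0000; 19.0000 mod 60 = 19.0000; 23.7500 mod 60 = 23.7500; 19.0000 mod 60 = 19.0000

Answer: 38.0000 19.0000 23.7500 19.0000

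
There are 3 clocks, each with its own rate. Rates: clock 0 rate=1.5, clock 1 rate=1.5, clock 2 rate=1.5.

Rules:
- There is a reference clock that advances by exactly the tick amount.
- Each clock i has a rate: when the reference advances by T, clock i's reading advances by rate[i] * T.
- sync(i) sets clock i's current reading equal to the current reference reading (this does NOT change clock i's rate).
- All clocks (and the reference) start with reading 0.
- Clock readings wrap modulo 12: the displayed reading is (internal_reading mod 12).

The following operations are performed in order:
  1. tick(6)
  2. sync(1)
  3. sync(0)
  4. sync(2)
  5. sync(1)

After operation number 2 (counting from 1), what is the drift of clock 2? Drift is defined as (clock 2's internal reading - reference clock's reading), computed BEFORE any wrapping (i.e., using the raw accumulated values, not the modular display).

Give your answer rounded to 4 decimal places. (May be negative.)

After op 1 tick(6): ref=6.0000 raw=[9.0000 9.0000 9.0000]
After op 2 sync(1): ref=6.0000 raw=[9.0000 6.0000 9.0000]
Drift of clock 2 after op 2: 9.0000 - 6.0000 = 3.0000

Answer: 3.0000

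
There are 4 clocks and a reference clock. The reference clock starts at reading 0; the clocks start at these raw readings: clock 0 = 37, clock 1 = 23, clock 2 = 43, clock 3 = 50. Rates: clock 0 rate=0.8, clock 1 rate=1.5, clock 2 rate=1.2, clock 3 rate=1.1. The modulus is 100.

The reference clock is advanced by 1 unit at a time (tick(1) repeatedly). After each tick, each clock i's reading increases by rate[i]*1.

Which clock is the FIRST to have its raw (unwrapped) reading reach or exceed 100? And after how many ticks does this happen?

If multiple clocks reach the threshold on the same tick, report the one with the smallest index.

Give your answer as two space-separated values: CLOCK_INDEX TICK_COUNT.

Answer: 3 46

Derivation:
clock 0: start=37, rate=0.8, needs 100-37 = 63; ticks = ceil(63/0.8) = ceil(78.7500) = 79; reading at tick 79 = 37 + 0.8*79 = 100.2000
clock 1: start=23, rate=1.5, needs 100-23 = 77; ticks = ceil(77/1.5) = ceil(51.3333) = 52; reading at tick 52 = 23 + 1.5*52 = 101.0000
clock 2: start=43, rate=1.2, needs 100-43 = 57; ticks = ceil(57/1.2) = ceil(47.5000) = 48; reading at tick 48 = 43 + 1.2*48 = 100.6000
clock 3: start=50, rate=1.1, needs 100-50 = 50; ticks = ceil(50/1.1) = ceil(45.4545) = 46; reading at tick 46 = 50 + 1.1*46 = 100.6000
Minimum tick count = 46; winners = [3]; smallest index = 3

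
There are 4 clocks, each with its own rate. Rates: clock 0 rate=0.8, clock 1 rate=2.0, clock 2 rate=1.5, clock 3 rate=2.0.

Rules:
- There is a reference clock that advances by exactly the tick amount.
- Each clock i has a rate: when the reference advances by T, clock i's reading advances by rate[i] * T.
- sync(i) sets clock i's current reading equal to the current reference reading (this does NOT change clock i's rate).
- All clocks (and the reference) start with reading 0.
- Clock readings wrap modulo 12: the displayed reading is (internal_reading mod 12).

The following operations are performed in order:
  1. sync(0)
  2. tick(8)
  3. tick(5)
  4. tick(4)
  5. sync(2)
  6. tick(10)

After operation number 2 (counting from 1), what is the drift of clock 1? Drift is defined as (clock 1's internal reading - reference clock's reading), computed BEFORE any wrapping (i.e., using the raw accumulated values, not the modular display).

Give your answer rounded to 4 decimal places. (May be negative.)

Answer: 8.0000

Derivation:
After op 1 sync(0): ref=0.0000 raw=[0.0000 0.0000 0.0000 0.0000]
After op 2 tick(8): ref=8.0000 raw=[6.4000 16.0000 12.0000 16.0000]
Drift of clock 1 after op 2: 16.0000 - 8.0000 = 8.0000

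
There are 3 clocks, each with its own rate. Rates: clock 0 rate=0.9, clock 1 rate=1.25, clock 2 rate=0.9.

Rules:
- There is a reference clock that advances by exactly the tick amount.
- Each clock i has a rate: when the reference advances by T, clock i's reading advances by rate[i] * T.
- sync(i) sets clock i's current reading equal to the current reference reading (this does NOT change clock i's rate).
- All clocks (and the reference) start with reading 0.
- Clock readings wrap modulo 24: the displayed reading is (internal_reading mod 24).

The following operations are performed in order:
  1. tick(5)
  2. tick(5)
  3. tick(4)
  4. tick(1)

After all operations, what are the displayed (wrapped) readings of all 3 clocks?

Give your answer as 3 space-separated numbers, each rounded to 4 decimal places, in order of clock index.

Answer: 13.5000 18.7500 13.5000

Derivation:
After op 1 tick(5): ref=5.0000 raw=[4.5000 6.2500 4.5000]
After op 2 tick(5): ref=10.0000 raw=[9.0000 12.5000 9.0000]
After op 3 tick(4): ref=14.0000 raw=[12.6000 17.5000 12.6000]
After op 4 tick(1): ref=15.0000 raw=[13.5000 18.7500 13.5000]
Wrap final raw readings (mod 24): 13.5000 mod 24 = 13.5000; 18.7500 mod 24 = 18.7500; 13.5000 mod 24 = 13.5000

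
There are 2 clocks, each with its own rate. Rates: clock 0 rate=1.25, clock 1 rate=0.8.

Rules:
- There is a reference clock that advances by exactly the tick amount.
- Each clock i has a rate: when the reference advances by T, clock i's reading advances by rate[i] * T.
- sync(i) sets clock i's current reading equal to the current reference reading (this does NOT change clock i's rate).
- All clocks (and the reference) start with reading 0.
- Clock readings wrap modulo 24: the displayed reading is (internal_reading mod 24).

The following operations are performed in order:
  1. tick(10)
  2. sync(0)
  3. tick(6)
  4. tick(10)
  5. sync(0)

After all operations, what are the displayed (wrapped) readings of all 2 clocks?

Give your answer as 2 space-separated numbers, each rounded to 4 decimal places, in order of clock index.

Answer: 2.0000 20.8000

Derivation:
After op 1 tick(10): ref=10.0000 raw=[12.5000 8.0000]
After op 2 sync(0): ref=10.0000 raw=[10.0000 8.0000]
After op 3 tick(6): ref=16.0000 raw=[17.5000 12.8000]
After op 4 tick(10): ref=26.0000 raw=[30.0000 20.8000]
After op 5 sync(0): ref=26.0000 raw=[26.0000 20.8000]
Wrap final raw readings (mod 24): 26.0000 mod 24 = 2.0000; 20.8000 mod 24 = 20.8000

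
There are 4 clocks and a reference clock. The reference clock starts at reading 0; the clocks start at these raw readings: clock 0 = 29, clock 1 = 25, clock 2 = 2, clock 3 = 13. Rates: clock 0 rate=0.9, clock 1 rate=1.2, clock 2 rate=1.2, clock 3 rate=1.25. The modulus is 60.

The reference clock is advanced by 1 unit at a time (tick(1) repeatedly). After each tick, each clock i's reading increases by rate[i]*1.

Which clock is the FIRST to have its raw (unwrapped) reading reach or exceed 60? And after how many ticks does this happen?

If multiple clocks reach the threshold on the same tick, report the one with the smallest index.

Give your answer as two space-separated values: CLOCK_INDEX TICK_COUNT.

Answer: 1 30

Derivation:
clock 0: start=29, rate=0.9, needs 60-29 = 31; ticks = ceil(31/0.9) = ceil(34.4444) = 35; reading at tick 35 = 29 + 0.9*35 = 60.5000
clock 1: start=25, rate=1.2, needs 60-25 = 35; ticks = ceil(35/1.2) = ceil(29.1667) = 30; reading at tick 30 = 25 + 1.2*30 = 61.0000
clock 2: start=2, rate=1.2, needs 60-2 = 58; ticks = ceil(58/1.2) = ceil(48.3333) = 49; reading at tick 49 = 2 + 1.2*49 = 60.8000
clock 3: start=13, rate=1.25, needs 60-13 = 47; ticks = ceil(47/1.25) = ceil(37.6000) = 38; reading at tick 38 = 13 + 1.25*38 = 60.5000
Minimum tick count = 30; winners = [1]; smallest index = 1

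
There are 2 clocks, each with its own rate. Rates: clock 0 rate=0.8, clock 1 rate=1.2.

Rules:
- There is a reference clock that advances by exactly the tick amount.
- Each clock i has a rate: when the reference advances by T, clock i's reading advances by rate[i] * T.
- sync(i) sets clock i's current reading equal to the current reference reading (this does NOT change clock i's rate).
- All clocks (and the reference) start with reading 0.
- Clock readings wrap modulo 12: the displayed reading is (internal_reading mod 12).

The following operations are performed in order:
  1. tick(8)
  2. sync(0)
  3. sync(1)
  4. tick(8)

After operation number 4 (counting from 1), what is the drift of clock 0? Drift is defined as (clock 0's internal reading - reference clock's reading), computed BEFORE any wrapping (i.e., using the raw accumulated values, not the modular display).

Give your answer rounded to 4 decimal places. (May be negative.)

After op 1 tick(8): ref=8.0000 raw=[6.4000 9.6000]
After op 2 sync(0): ref=8.0000 raw=[8.0000 9.6000]
After op 3 sync(1): ref=8.0000 raw=[8.0000 8.0000]
After op 4 tick(8): ref=16.0000 raw=[14.4000 17.6000]
Drift of clock 0 after op 4: 14.4000 - 16.0000 = -1.6000

Answer: -1.6000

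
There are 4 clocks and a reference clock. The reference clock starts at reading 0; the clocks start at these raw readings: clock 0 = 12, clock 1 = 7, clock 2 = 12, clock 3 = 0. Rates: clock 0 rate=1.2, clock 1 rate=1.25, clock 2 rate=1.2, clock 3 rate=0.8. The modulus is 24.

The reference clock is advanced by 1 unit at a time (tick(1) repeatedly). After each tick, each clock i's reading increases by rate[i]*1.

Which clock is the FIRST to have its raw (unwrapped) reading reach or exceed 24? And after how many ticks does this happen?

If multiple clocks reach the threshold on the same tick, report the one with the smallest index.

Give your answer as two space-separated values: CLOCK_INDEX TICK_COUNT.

Answer: 0 10

Derivation:
clock 0: start=12, rate=1.2, needs 24-12 = 12; ticks = ceil(12/1.2) = ceil(10.0000) = 10; reading at tick 10 = 12 + 1.2*10 = 24.0000
clock 1: start=7, rate=1.25, needs 24-7 = 17; ticks = ceil(17/1.25) = ceil(13.6000) = 14; reading at tick 14 = 7 + 1.25*14 = 24.5000
clock 2: start=12, rate=1.2, needs 24-12 = 12; ticks = ceil(12/1.2) = ceil(10.0000) = 10; reading at tick 10 = 12 + 1.2*10 = 24.0000
clock 3: start=0, rate=0.8, needs 24-0 = 24; ticks = ceil(24/0.8) = ceil(30.0000) = 30; reading at tick 30 = 0 + 0.8*30 = 24.0000
Minimum tick count = 10; winners = [0, 2]; smallest index = 0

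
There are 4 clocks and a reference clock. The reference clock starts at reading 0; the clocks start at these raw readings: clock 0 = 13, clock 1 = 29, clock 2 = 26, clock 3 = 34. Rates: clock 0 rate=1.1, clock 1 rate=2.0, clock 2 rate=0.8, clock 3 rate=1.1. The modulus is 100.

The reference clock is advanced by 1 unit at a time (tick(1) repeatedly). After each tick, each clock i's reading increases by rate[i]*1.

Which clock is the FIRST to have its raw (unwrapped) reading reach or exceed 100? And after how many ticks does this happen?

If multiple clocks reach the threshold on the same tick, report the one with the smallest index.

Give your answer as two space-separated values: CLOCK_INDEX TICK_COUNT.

clock 0: start=13, rate=1.1, needs 100-13 = 87; ticks = ceil(87/1.1) = ceil(79.0909) = 80; reading at tick 80 = 13 + 1.1*80 = 101.0000
clock 1: start=29, rate=2.0, needs 100-29 = 71; ticks = ceil(71/2.0) = ceil(35.5000) = 36; reading at tick 36 = 29 + 2.0*36 = 101.0000
clock 2: start=26, rate=0.8, needs 100-26 = 74; ticks = ceil(74/0.8) = ceil(92.5000) = 93; reading at tick 93 = 26 + 0.8*93 = 100.4000
clock 3: start=34, rate=1.1, needs 100-34 = 66; ticks = ceil(66/1.1) = ceil(60.0000) = 60; reading at tick 60 = 34 + 1.1*60 = 100.0000
Minimum tick count = 36; winners = [1]; smallest index = 1

Answer: 1 36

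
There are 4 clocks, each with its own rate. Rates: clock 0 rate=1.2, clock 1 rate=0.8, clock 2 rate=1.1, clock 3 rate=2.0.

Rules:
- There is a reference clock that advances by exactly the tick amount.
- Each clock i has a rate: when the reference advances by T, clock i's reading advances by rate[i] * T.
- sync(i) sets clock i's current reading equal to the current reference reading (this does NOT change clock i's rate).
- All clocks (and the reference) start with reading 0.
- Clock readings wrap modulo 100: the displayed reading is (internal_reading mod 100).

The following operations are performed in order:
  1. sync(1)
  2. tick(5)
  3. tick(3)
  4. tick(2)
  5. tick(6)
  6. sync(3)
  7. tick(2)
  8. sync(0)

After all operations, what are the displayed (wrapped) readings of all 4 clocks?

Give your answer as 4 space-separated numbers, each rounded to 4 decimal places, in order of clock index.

Answer: 18.0000 14.4000 19.8000 20.0000

Derivation:
After op 1 sync(1): ref=0.0000 raw=[0.0000 0.0000 0.0000 0.0000]
After op 2 tick(5): ref=5.0000 raw=[6.0000 4.0000 5.5000 10.0000]
After op 3 tick(3): ref=8.0000 raw=[9.6000 6.4000 8.8000 16.0000]
After op 4 tick(2): ref=10.0000 raw=[12.0000 8.0000 11.0000 20.0000]
After op 5 tick(6): ref=16.0000 raw=[19.2000 12.8000 17.6000 32.0000]
After op 6 sync(3): ref=16.0000 raw=[19.2000 12.8000 17.6000 16.0000]
After op 7 tick(2): ref=18.0000 raw=[21.6000 14.4000 19.8000 20.0000]
After op 8 sync(0): ref=18.0000 raw=[18.0000 14.4000 19.8000 20.0000]
Wrap final raw readings (mod 100): 18.0000 mod 100 = 18.0000; 14.4000 mod 100 = 14.4000; 19.8000 mod 100 = 19.8000; 20.0000 mod 100 = 20.0000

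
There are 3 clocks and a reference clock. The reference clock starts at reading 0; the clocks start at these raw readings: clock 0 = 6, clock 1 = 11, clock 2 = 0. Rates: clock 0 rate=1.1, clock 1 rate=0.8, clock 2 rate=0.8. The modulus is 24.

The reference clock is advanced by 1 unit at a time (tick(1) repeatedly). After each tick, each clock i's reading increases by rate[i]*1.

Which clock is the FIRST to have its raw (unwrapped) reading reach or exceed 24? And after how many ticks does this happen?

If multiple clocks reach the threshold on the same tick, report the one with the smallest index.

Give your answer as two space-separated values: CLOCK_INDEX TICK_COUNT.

clock 0: start=6, rate=1.1, needs 24-6 = 18; ticks = ceil(18/1.1) = ceil(16.3636) = 17; reading at tick 17 = 6 + 1.1*17 = 24.7000
clock 1: start=11, rate=0.8, needs 24-11 = 13; ticks = ceil(13/0.8) = ceil(16.2500) = 17; reading at tick 17 = 11 + 0.8*17 = 24.6000
clock 2: start=0, rate=0.8, needs 24-0 = 24; ticks = ceil(24/0.8) = ceil(30.0000) = 30; reading at tick 30 = 0 + 0.8*30 = 24.0000
Minimum tick count = 17; winners = [0, 1]; smallest index = 0

Answer: 0 17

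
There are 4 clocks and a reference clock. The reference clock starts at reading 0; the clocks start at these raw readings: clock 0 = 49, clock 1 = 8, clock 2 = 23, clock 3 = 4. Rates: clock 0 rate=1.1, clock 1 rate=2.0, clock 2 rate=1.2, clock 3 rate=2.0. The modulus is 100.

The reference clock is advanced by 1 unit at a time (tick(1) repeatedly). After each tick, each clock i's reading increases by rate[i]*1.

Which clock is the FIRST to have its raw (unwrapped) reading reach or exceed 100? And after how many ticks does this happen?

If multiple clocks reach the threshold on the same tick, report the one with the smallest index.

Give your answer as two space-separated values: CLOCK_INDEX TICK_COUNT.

clock 0: start=49, rate=1.1, needs 100-49 = 51; ticks = ceil(51/1.1) = ceil(46.3636) = 47; reading at tick 47 = 49 + 1.1*47 = 100.7000
clock 1: start=8, rate=2.0, needs 100-8 = 92; ticks = ceil(92/2.0) = ceil(46.0000) = 46; reading at tick 46 = 8 + 2.0*46 = 100.0000
clock 2: start=23, rate=1.2, needs 100-23 = 77; ticks = ceil(77/1.2) = ceil(64.1667) = 65; reading at tick 65 = 23 + 1.2*65 = 101.0000
clock 3: start=4, rate=2.0, needs 100-4 = 96; ticks = ceil(96/2.0) = ceil(48.0000) = 48; reading at tick 48 = 4 + 2.0*48 = 100.0000
Minimum tick count = 46; winners = [1]; smallest index = 1

Answer: 1 46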